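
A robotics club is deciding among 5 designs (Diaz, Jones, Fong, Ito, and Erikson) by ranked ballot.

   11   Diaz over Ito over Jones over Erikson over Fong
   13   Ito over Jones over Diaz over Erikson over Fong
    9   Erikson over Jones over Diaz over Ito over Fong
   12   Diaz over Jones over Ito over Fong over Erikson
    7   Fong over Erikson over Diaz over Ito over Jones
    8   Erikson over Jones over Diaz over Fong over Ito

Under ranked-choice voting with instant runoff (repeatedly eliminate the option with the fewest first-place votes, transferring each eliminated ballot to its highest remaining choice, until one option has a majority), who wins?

Diaz

Round 1: Diaz 23, Erikson 17, Ito 13, Fong 7, Jones 0. Jones has the fewest and is eliminated.
Round 2: Diaz 23, Erikson 17, Ito 13, Fong 7. Fong has the fewest and is eliminated.
Round 3: Erikson 24, Diaz 23, Ito 13. Ito has the fewest and is eliminated.
Round 4: Diaz 36, Erikson 24. Diaz has a majority.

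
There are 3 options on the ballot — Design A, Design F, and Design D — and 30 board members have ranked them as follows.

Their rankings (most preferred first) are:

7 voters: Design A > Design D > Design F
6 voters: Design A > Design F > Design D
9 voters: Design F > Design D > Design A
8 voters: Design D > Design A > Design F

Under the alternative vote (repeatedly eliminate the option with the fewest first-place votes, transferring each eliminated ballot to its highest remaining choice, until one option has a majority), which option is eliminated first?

Round 1: Design A 13, Design F 9, Design D 8. Design D has the fewest and is eliminated.
Round 2: Design A 21, Design F 9. Design A has a majority.

Design D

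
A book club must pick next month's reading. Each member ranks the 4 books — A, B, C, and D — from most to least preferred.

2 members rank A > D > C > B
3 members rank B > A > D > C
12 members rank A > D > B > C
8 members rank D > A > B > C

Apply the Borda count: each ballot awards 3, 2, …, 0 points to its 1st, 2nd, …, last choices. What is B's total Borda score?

Borda scores:
  A: 2·3 + 3·2 + 12·3 + 8·2 = 64
  B: 2·0 + 3·3 + 12·1 + 8·1 = 29
  C: 2·1 + 3·0 + 12·0 + 8·0 = 2
  D: 2·2 + 3·1 + 12·2 + 8·3 = 55

29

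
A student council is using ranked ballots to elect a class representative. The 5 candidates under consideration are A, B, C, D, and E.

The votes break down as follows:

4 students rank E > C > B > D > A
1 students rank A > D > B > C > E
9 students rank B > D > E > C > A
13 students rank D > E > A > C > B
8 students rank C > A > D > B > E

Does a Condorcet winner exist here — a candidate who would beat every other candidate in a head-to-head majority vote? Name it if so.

Head-to-head results (35 voters total):
A vs B: A wins 22–13.
A vs C: C wins 21–14.
A vs D: D wins 26–9.
A vs E: E wins 26–9.
B vs C: C wins 25–10.
B vs D: D wins 22–13.
B vs E: B wins 18–17.
C vs D: D wins 23–12.
C vs E: E wins 26–9.
D vs E: D wins 31–4.
D beats each rival — A (26–9), B (22–13), C (23–12), E (31–4) — so D is the Condorcet winner.

D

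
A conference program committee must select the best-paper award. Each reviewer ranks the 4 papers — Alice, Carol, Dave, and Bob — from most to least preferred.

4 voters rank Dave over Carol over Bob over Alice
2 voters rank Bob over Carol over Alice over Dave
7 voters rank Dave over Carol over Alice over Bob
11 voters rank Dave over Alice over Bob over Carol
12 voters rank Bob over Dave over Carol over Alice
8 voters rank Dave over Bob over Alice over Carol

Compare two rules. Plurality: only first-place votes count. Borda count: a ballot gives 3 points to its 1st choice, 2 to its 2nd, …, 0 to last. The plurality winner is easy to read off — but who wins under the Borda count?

Dave

Plurality first-place counts: Alice 0, Carol 0, Dave 30, Bob 14 → Dave.
Borda totals: Alice 39, Carol 38, Dave 114, Bob 73 → Dave.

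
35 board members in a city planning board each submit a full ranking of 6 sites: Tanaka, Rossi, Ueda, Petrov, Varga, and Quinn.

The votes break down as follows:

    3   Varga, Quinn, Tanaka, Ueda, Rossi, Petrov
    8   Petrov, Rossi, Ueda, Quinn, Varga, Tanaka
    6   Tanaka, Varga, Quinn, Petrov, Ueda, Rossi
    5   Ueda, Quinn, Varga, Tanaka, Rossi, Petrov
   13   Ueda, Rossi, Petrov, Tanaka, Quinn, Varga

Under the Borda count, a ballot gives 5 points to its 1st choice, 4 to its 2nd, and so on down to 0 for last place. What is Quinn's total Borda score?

Borda scores:
  Tanaka: 3·3 + 8·0 + 6·5 + 5·2 + 13·2 = 75
  Rossi: 3·1 + 8·4 + 6·0 + 5·1 + 13·4 = 92
  Ueda: 3·2 + 8·3 + 6·1 + 5·5 + 13·5 = 126
  Petrov: 3·0 + 8·5 + 6·2 + 5·0 + 13·3 = 91
  Varga: 3·5 + 8·1 + 6·4 + 5·3 + 13·0 = 62
  Quinn: 3·4 + 8·2 + 6·3 + 5·4 + 13·1 = 79

79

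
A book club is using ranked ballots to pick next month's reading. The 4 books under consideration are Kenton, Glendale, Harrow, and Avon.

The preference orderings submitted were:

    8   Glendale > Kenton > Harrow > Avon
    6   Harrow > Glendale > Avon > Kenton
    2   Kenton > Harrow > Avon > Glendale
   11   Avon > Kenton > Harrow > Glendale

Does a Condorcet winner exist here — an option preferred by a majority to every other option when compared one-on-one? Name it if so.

Head-to-head results (27 voters total):
Kenton vs Glendale: Glendale wins 14–13.
Kenton vs Harrow: Kenton wins 21–6.
Kenton vs Avon: Avon wins 17–10.
Glendale vs Harrow: Harrow wins 19–8.
Glendale vs Avon: Glendale wins 14–13.
Harrow vs Avon: Harrow wins 16–11.
No candidate beats all others: Kenton beats Harrow beats Glendale beats Kenton, a majority cycle.

No Condorcet winner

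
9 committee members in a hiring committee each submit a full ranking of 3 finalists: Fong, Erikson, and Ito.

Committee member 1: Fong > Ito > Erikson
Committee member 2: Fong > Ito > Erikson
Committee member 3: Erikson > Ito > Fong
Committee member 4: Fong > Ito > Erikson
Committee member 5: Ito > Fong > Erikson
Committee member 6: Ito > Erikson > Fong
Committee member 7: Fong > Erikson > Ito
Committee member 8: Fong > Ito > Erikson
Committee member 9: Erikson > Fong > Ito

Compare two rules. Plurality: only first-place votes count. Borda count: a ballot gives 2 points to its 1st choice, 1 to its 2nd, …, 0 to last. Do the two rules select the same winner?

Plurality first-place counts: Fong 5, Erikson 2, Ito 2 → Fong.
Borda totals: Fong 12, Erikson 6, Ito 9 → Fong.
The two rules agree on Fong.

Yes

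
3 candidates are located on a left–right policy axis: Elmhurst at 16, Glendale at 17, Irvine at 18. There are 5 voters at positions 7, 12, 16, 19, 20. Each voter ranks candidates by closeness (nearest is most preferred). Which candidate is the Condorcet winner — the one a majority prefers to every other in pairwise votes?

With single-peaked preferences on a line, the Condorcet winner is the candidate closest to the median voter.
The median voter (position 16) is closest to Elmhurst at 16.
Check: Elmhurst vs Glendale — voters closer to Elmhurst: 3 of 5.

Elmhurst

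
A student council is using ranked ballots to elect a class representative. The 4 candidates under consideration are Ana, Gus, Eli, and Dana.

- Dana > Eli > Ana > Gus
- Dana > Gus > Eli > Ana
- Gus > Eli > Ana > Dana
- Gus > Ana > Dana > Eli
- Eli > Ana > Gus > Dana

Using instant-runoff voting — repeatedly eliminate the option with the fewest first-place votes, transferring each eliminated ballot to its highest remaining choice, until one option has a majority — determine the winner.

Gus

Round 1: Gus 2, Dana 2, Eli 1, Ana 0. Ana has the fewest and is eliminated.
Round 2: Gus 2, Dana 2, Eli 1. Eli has the fewest and is eliminated.
Round 3: Gus 3, Dana 2. Gus has a majority.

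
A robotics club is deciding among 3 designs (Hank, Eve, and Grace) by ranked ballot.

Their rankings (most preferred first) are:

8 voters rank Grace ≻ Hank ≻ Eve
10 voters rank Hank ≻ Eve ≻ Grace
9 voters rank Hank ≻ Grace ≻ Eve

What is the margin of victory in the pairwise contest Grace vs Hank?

11

Ballots ranking Grace above Hank: 8.
Ballots ranking Hank above Grace: 10+9 = 19.
Hank wins 19–8, a margin of 11.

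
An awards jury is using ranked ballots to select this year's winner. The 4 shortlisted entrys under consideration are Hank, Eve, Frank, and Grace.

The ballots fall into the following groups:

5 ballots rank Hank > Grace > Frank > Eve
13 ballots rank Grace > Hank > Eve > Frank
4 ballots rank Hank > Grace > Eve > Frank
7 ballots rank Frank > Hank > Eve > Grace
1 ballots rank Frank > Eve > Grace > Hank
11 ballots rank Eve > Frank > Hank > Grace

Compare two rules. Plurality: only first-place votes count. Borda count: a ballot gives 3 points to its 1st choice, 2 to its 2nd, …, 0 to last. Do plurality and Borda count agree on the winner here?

No

Plurality first-place counts: Hank 9, Eve 11, Frank 8, Grace 13 → Grace.
Borda totals: Hank 78, Eve 59, Frank 51, Grace 58 → Hank.
The two rules disagree: plurality picks Grace, Borda picks Hank.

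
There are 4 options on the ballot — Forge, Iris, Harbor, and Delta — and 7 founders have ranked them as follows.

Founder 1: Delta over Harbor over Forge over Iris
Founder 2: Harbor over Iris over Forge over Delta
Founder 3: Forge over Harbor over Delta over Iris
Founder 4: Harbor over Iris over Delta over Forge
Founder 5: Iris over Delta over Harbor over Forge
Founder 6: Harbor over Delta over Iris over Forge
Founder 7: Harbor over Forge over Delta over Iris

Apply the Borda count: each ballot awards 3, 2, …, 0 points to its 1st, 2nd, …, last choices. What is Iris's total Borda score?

8

Borda scores:
  Forge: 1 + 1 + 3 + 0 + 0 + 0 + 2 = 7
  Iris: 0 + 2 + 0 + 2 + 3 + 1 + 0 = 8
  Harbor: 2 + 3 + 2 + 3 + 1 + 3 + 3 = 17
  Delta: 3 + 0 + 1 + 1 + 2 + 2 + 1 = 10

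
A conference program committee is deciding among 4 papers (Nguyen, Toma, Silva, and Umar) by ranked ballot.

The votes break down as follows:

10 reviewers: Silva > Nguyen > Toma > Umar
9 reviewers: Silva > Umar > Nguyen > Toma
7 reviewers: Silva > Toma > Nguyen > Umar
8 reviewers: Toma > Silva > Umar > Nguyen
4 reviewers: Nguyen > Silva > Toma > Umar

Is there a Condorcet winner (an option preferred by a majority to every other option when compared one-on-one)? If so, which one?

Silva

Head-to-head results (38 voters total):
Nguyen vs Toma: Nguyen wins 23–15.
Nguyen vs Silva: Silva wins 34–4.
Nguyen vs Umar: Nguyen wins 21–17.
Toma vs Silva: Silva wins 30–8.
Toma vs Umar: Toma wins 29–9.
Silva vs Umar: Silva wins 38–0.
Silva beats each rival — Nguyen (34–4), Toma (30–8), Umar (38–0) — so Silva is the Condorcet winner.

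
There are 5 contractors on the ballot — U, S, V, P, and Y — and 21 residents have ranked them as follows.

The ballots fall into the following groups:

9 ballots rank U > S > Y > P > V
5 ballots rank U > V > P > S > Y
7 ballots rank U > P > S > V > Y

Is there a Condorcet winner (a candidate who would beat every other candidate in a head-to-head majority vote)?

Yes

Head-to-head results (21 voters total):
U vs S: U wins 21–0.
U vs V: U wins 21–0.
U vs P: U wins 21–0.
U vs Y: U wins 21–0.
S vs V: S wins 16–5.
S vs P: P wins 12–9.
S vs Y: S wins 21–0.
V vs P: P wins 16–5.
V vs Y: V wins 12–9.
P vs Y: P wins 12–9.
U beats each rival — S (21–0), V (21–0), P (21–0), Y (21–0) — so U is the Condorcet winner.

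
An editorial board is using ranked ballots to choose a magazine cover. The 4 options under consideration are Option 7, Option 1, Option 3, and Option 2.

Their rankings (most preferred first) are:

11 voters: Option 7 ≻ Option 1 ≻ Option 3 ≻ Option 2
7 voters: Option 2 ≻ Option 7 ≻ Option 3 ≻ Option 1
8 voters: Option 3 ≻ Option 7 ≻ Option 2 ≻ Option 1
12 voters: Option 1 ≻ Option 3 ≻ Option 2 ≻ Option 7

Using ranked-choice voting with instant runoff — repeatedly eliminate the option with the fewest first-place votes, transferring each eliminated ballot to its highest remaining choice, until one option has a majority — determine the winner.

Option 7

Round 1: Option 1 12, Option 7 11, Option 3 8, Option 2 7. Option 2 has the fewest and is eliminated.
Round 2: Option 7 18, Option 1 12, Option 3 8. Option 3 has the fewest and is eliminated.
Round 3: Option 7 26, Option 1 12. Option 7 has a majority.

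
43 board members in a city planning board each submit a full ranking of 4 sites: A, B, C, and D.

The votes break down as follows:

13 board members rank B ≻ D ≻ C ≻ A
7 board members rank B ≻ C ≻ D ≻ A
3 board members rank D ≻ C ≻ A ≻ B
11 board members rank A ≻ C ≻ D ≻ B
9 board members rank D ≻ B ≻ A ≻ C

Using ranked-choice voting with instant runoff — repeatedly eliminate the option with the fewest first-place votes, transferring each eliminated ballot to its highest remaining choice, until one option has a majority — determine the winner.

Round 1: B 20, D 12, A 11, C 0. C has the fewest and is eliminated.
Round 2: B 20, D 12, A 11. A has the fewest and is eliminated.
Round 3: D 23, B 20. D has a majority.

D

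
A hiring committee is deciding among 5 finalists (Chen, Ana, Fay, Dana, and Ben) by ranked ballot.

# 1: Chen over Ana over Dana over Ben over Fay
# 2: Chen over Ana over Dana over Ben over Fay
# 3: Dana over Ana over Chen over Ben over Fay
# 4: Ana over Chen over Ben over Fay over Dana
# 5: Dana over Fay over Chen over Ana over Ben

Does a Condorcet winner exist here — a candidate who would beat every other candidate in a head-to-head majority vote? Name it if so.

Chen

Head-to-head results (5 voters total):
Chen vs Ana: Chen wins 3–2.
Chen vs Fay: Chen wins 4–1.
Chen vs Dana: Chen wins 3–2.
Chen vs Ben: Chen wins 5–0.
Ana vs Fay: Ana wins 4–1.
Ana vs Dana: Ana wins 3–2.
Ana vs Ben: Ana wins 5–0.
Fay vs Dana: Dana wins 4–1.
Fay vs Ben: Ben wins 4–1.
Dana vs Ben: Dana wins 4–1.
Chen beats each rival — Ana (3–2), Fay (4–1), Dana (3–2), Ben (5–0) — so Chen is the Condorcet winner.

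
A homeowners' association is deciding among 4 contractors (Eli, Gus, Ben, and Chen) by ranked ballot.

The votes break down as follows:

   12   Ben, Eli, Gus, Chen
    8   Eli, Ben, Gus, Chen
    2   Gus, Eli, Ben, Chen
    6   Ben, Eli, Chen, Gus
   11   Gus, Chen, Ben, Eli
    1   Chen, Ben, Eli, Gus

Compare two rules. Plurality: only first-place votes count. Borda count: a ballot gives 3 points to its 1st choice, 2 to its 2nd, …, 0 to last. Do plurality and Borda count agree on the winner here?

Plurality first-place counts: Eli 8, Gus 13, Ben 18, Chen 1 → Ben.
Borda totals: Eli 65, Gus 59, Ben 85, Chen 31 → Ben.
The two rules agree on Ben.

Yes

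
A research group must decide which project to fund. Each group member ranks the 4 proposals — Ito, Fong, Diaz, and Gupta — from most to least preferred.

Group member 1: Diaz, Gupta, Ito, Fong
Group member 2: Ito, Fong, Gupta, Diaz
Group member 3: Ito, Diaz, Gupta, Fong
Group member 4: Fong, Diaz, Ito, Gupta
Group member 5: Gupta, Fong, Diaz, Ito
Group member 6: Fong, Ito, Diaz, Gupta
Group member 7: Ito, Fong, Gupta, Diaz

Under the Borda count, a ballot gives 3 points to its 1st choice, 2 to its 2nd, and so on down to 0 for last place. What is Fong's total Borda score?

12

Borda scores:
  Ito: 1 + 3 + 3 + 1 + 0 + 2 + 3 = 13
  Fong: 0 + 2 + 0 + 3 + 2 + 3 + 2 = 12
  Diaz: 3 + 0 + 2 + 2 + 1 + 1 + 0 = 9
  Gupta: 2 + 1 + 1 + 0 + 3 + 0 + 1 = 8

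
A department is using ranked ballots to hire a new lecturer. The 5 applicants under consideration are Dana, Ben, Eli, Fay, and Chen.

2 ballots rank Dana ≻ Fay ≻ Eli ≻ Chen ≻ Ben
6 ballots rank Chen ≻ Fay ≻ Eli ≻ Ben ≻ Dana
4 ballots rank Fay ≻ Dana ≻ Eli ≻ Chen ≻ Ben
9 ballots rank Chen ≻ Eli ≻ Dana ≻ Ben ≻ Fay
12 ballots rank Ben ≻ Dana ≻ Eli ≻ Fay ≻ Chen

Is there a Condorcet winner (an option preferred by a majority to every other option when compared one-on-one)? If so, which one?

Head-to-head results (33 voters total):
Dana vs Ben: Ben wins 18–15.
Dana vs Eli: Dana wins 18–15.
Dana vs Fay: Dana wins 23–10.
Dana vs Chen: Dana wins 18–15.
Ben vs Eli: Eli wins 21–12.
Ben vs Fay: Ben wins 21–12.
Ben vs Chen: Chen wins 21–12.
Eli vs Fay: Eli wins 21–12.
Eli vs Chen: Eli wins 18–15.
Fay vs Chen: Fay wins 18–15.
No candidate beats all others: Dana beats Eli beats Ben beats Dana, a majority cycle.

None — there is no Condorcet winner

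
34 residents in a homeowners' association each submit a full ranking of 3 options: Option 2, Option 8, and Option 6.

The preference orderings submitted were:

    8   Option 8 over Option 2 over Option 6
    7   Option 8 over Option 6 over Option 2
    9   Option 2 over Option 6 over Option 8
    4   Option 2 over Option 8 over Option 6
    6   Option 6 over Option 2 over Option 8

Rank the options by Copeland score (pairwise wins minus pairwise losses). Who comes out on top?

Option 2

Pairwise results:
  Option 2 vs Option 8: Option 2 wins 19–15.
  Option 2 vs Option 6: Option 2 wins 21–13.
  Option 8 vs Option 6: Option 8 wins 19–15.
Copeland scores (wins − losses):
  Option 2: 2 − 0 = 2
  Option 8: 1 − 1 = 0
  Option 6: 0 − 2 = -2
Option 2 has the best Copeland score.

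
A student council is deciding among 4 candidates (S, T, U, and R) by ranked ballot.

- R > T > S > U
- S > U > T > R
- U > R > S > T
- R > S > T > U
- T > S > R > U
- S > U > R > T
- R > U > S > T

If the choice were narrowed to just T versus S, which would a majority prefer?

S

Ballots ranking T above S: 2.
Ballots ranking S above T: 5.
S wins the head-to-head, 5–2.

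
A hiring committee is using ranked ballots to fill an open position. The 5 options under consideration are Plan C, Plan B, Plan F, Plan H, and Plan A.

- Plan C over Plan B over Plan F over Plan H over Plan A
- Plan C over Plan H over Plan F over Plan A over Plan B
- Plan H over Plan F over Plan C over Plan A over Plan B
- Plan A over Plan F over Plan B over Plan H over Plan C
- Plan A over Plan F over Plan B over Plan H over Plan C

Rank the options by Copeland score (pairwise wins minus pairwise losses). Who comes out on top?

Pairwise results:
  Plan C vs Plan B: Plan C wins 3–2.
  Plan C vs Plan F: Plan F wins 3–2.
  Plan C vs Plan H: Plan H wins 3–2.
  Plan C vs Plan A: Plan C wins 3–2.
  Plan B vs Plan F: Plan F wins 4–1.
  Plan B vs Plan H: Plan B wins 3–2.
  Plan B vs Plan A: Plan A wins 4–1.
  Plan F vs Plan H: Plan F wins 3–2.
  Plan F vs Plan A: Plan F wins 3–2.
  Plan H vs Plan A: Plan H wins 3–2.
Copeland scores (wins − losses):
  Plan C: 2 − 2 = 0
  Plan B: 1 − 3 = -2
  Plan F: 4 − 0 = 4
  Plan H: 2 − 2 = 0
  Plan A: 1 − 3 = -2
Plan F has the best Copeland score.

Plan F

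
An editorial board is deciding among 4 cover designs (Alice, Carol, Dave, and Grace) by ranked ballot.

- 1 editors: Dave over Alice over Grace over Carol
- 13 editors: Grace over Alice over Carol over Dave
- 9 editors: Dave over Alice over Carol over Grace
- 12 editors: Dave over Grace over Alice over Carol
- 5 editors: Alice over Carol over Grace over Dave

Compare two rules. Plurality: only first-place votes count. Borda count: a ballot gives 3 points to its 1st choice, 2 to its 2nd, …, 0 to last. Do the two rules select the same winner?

Plurality first-place counts: Alice 5, Carol 0, Dave 22, Grace 13 → Dave.
Borda totals: Alice 73, Carol 32, Dave 66, Grace 69 → Alice.
The two rules disagree: plurality picks Dave, Borda picks Alice.

No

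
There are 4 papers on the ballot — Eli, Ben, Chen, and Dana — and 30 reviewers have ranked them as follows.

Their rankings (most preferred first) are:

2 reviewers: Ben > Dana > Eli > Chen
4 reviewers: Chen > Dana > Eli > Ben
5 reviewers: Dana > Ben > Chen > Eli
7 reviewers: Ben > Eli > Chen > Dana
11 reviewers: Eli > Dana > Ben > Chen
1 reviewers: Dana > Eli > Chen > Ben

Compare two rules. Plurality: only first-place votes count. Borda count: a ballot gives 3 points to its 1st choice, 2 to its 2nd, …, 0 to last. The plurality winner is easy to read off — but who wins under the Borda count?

Plurality first-place counts: Eli 11, Ben 9, Chen 4, Dana 6 → Eli.
Borda totals: Eli 55, Ben 48, Chen 25, Dana 52 → Eli.

Eli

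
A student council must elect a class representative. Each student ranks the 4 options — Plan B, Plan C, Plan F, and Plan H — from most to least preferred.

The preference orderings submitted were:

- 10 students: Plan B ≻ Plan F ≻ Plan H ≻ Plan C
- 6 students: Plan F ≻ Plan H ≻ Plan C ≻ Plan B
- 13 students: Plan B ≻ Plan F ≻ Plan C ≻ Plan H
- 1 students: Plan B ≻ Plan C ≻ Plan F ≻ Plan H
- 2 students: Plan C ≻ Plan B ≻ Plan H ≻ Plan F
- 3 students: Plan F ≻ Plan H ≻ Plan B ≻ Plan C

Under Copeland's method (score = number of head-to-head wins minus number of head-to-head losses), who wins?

Pairwise results:
  Plan B vs Plan C: Plan B wins 27–8.
  Plan B vs Plan F: Plan B wins 26–9.
  Plan B vs Plan H: Plan B wins 26–9.
  Plan C vs Plan F: Plan F wins 32–3.
  Plan C vs Plan H: Plan H wins 19–16.
  Plan F vs Plan H: Plan F wins 33–2.
Copeland scores (wins − losses):
  Plan B: 3 − 0 = 3
  Plan C: 0 − 3 = -3
  Plan F: 2 − 1 = 1
  Plan H: 1 − 2 = -1
Plan B has the best Copeland score.

Plan B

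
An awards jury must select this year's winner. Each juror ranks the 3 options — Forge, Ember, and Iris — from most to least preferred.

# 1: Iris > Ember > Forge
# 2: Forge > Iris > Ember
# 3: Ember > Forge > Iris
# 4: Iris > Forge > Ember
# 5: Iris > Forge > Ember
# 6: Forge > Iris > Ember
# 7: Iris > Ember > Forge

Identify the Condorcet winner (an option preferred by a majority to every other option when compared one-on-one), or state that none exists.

Iris

Head-to-head results (7 voters total):
Forge vs Ember: Forge wins 4–3.
Forge vs Iris: Iris wins 4–3.
Ember vs Iris: Iris wins 6–1.
Iris beats each rival — Forge (4–3), Ember (6–1) — so Iris is the Condorcet winner.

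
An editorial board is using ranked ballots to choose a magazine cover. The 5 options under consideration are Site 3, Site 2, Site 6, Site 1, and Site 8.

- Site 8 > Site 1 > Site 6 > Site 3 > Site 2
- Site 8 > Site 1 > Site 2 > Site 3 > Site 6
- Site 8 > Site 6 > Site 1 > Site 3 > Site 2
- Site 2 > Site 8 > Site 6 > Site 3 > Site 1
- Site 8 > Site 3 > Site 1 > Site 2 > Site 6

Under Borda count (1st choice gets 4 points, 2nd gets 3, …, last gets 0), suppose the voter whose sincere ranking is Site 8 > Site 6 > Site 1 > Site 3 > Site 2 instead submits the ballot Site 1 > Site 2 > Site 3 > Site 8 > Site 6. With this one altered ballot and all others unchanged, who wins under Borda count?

Site 8

Borda totals with the altered ballot: Site 3 8, Site 2 10, Site 6 4, Site 1 12, Site 8 16.
The winner is unchanged: still Site 8.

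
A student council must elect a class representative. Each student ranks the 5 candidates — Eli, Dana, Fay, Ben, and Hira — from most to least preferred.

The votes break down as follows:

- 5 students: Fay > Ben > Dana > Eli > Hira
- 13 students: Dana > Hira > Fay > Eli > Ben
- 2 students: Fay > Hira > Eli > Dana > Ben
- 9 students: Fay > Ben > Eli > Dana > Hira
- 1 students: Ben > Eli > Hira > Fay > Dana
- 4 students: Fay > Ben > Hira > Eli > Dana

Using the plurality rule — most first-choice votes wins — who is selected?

Fay

First-place vote totals:
  Eli: 0
  Dana: 13
  Fay: 20
  Ben: 1
  Hira: 0
Fay has the most first-place votes.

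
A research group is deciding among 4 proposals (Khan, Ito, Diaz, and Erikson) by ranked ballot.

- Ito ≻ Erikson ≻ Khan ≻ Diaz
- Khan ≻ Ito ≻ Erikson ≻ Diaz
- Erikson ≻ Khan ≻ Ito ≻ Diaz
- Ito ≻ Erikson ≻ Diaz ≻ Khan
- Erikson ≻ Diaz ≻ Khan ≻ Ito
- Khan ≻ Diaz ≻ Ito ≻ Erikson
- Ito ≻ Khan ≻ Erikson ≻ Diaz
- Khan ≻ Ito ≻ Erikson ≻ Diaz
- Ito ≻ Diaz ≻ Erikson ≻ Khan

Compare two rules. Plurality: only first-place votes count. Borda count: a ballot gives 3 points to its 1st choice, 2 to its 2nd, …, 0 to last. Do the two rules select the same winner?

Yes

Plurality first-place counts: Khan 3, Ito 4, Diaz 0, Erikson 2 → Ito.
Borda totals: Khan 15, Ito 18, Diaz 7, Erikson 14 → Ito.
The two rules agree on Ito.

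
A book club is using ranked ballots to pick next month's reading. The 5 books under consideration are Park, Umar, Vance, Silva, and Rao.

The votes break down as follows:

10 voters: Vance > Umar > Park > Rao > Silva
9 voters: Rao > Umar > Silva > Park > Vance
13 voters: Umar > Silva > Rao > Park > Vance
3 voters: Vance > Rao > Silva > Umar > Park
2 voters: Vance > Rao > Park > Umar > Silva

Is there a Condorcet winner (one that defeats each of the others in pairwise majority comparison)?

Yes

Head-to-head results (37 voters total):
Park vs Umar: Umar wins 35–2.
Park vs Vance: Park wins 22–15.
Park vs Silva: Silva wins 25–12.
Park vs Rao: Rao wins 27–10.
Umar vs Vance: Umar wins 22–15.
Umar vs Silva: Umar wins 34–3.
Umar vs Rao: Umar wins 23–14.
Vance vs Silva: Silva wins 22–15.
Vance vs Rao: Rao wins 22–15.
Silva vs Rao: Rao wins 24–13.
Umar beats each rival — Park (35–2), Vance (22–15), Silva (34–3), Rao (23–14) — so Umar is the Condorcet winner.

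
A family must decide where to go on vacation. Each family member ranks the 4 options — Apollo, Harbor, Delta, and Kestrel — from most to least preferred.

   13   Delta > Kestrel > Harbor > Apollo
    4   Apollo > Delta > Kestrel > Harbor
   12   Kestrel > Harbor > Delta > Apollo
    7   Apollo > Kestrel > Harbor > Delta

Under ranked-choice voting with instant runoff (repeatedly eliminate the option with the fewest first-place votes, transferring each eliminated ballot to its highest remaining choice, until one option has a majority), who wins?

Kestrel

Round 1: Delta 13, Kestrel 12, Apollo 11, Harbor 0. Harbor has the fewest and is eliminated.
Round 2: Delta 13, Kestrel 12, Apollo 11. Apollo has the fewest and is eliminated.
Round 3: Kestrel 19, Delta 17. Kestrel has a majority.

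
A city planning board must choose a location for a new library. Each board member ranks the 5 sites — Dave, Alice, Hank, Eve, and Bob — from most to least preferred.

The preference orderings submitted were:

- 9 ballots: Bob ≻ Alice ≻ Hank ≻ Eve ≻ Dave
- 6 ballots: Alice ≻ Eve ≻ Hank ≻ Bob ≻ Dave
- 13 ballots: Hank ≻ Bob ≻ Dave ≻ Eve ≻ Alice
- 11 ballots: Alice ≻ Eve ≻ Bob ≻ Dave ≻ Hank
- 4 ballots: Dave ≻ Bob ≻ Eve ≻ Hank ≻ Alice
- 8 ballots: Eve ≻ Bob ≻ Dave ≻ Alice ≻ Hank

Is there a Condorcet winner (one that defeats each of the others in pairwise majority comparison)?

Head-to-head results (51 voters total):
Dave vs Alice: Alice wins 26–25.
Dave vs Hank: Hank wins 28–23.
Dave vs Eve: Eve wins 34–17.
Dave vs Bob: Bob wins 47–4.
Alice vs Hank: Alice wins 34–17.
Alice vs Eve: Alice wins 26–25.
Alice vs Bob: Bob wins 34–17.
Hank vs Eve: Eve wins 29–22.
Hank vs Bob: Bob wins 32–19.
Eve vs Bob: Bob wins 26–25.
Bob beats each rival — Dave (47–4), Alice (34–17), Hank (32–19), Eve (26–25) — so Bob is the Condorcet winner.

Yes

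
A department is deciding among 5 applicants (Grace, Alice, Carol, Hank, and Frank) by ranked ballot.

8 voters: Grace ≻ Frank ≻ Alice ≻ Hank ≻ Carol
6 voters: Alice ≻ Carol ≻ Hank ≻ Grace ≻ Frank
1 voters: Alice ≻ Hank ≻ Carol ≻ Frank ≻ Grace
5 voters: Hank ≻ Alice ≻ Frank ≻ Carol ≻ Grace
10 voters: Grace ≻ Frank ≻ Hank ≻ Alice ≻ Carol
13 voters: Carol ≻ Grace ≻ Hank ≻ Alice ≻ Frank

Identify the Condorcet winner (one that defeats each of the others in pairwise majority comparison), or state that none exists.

Head-to-head results (43 voters total):
Grace vs Alice: Grace wins 31–12.
Grace vs Carol: Carol wins 25–18.
Grace vs Hank: Grace wins 31–12.
Grace vs Frank: Grace wins 37–6.
Alice vs Carol: Alice wins 30–13.
Alice vs Hank: Hank wins 28–15.
Alice vs Frank: Alice wins 25–18.
Carol vs Hank: Hank wins 24–19.
Carol vs Frank: Frank wins 23–20.
Hank vs Frank: Hank wins 25–18.
No candidate beats all others: Grace beats Alice beats Carol beats Grace, a majority cycle.

None — there is no Condorcet winner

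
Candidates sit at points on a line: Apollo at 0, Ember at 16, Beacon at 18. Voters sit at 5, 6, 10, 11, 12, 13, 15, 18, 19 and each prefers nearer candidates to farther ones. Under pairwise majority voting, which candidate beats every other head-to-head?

Ember

With single-peaked preferences on a line, the Condorcet winner is the candidate closest to the median voter.
The median voter (position 12) is closest to Ember at 16.
Check: Ember vs Beacon — voters closer to Ember: 7 of 9.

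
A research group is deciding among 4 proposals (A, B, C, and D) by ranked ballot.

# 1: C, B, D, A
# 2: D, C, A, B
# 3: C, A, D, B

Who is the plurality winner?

First-place vote totals:
  A: 0
  B: 0
  C: 2
  D: 1
C has the most first-place votes.

C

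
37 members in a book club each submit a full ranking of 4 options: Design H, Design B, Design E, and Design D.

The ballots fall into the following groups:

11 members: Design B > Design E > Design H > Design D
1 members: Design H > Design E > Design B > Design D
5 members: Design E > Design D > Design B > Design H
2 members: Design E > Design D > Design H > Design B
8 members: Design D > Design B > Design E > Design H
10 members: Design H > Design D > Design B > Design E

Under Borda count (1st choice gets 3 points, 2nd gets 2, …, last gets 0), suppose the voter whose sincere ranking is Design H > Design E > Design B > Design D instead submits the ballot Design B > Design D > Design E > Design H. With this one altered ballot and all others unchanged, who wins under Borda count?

Design B

Borda totals with the altered ballot: Design H 43, Design B 67, Design E 52, Design D 60.
The winner is unchanged: still Design B.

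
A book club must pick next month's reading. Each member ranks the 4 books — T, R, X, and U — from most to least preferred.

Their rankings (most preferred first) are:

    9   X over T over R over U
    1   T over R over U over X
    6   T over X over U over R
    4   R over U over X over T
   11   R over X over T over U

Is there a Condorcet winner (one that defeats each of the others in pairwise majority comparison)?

No

Head-to-head results (31 voters total):
T vs R: T wins 16–15.
T vs X: X wins 24–7.
T vs U: T wins 27–4.
R vs X: R wins 16–15.
R vs U: R wins 25–6.
X vs U: X wins 26–5.
No candidate beats all others: T beats R beats X beats T, a majority cycle.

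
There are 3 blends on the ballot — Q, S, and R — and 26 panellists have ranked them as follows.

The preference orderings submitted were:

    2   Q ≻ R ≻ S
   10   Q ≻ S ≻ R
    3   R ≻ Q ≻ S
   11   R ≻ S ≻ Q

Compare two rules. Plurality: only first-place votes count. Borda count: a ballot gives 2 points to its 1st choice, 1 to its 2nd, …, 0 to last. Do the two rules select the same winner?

Yes

Plurality first-place counts: Q 12, S 0, R 14 → R.
Borda totals: Q 27, S 21, R 30 → R.
The two rules agree on R.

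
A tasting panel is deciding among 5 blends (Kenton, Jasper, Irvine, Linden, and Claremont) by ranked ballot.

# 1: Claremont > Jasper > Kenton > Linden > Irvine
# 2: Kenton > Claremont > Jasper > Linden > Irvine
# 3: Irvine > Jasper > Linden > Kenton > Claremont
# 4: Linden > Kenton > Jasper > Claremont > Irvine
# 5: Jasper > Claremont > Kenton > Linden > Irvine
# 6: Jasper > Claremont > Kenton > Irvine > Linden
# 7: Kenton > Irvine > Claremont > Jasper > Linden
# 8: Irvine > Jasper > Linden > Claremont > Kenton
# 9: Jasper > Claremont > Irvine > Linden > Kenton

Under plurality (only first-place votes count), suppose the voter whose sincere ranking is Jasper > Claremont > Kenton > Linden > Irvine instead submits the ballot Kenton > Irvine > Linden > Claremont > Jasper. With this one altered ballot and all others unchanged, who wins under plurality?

Kenton

First-place totals with the altered ballot: Kenton 3, Jasper 2, Irvine 2, Linden 1, Claremont 1.
The switch changes the winner from Jasper to Kenton.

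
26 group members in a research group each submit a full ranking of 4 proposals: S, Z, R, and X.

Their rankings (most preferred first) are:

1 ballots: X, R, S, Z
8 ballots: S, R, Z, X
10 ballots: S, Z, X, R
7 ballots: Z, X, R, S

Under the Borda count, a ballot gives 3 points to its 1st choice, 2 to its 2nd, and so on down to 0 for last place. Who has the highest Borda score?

Borda scores:
  S: 1 + 8·3 + 10·3 + 7·0 = 55
  Z: 0 + 8·1 + 10·2 + 7·3 = 49
  R: 2 + 8·2 + 10·0 + 7·1 = 25
  X: 3 + 8·0 + 10·1 + 7·2 = 27
S has the highest total.

S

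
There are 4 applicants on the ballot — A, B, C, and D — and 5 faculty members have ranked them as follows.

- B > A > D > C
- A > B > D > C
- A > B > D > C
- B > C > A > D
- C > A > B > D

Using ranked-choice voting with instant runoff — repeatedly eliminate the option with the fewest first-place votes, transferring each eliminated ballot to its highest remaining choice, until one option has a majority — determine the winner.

A

Round 1: A 2, B 2, C 1, D 0. D has the fewest and is eliminated.
Round 2: A 2, B 2, C 1. C has the fewest and is eliminated.
Round 3: A 3, B 2. A has a majority.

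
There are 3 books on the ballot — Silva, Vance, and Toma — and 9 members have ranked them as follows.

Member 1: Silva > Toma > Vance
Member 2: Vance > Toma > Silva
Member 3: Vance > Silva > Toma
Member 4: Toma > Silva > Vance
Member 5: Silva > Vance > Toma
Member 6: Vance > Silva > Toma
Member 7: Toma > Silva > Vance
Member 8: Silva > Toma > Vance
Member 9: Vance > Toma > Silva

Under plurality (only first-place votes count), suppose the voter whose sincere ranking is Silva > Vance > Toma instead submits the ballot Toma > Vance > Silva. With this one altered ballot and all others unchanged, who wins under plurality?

First-place totals with the altered ballot: Silva 2, Vance 4, Toma 3.
The winner is unchanged: still Vance.

Vance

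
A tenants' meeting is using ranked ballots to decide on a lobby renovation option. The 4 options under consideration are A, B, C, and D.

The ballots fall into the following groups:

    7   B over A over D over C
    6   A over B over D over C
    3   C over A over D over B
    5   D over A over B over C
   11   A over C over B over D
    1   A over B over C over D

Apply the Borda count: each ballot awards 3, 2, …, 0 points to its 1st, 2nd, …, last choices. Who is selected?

Borda scores:
  A: 7·2 + 6·3 + 3·2 + 5·2 + 11·3 + 3 = 84
  B: 7·3 + 6·2 + 3·0 + 5·1 + 11·1 + 2 = 51
  C: 7·0 + 6·0 + 3·3 + 5·0 + 11·2 + 1 = 32
  D: 7·1 + 6·1 + 3·1 + 5·3 + 11·0 + 0 = 31
A has the highest total.

A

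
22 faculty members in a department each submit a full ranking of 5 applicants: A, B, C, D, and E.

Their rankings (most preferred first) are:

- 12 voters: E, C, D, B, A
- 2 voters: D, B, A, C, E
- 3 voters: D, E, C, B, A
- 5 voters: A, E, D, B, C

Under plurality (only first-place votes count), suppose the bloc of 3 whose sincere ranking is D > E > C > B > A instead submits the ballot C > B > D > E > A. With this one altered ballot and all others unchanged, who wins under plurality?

E

First-place totals with the altered ballot: A 5, B 0, C 3, D 2, E 12.
The winner is unchanged: still E.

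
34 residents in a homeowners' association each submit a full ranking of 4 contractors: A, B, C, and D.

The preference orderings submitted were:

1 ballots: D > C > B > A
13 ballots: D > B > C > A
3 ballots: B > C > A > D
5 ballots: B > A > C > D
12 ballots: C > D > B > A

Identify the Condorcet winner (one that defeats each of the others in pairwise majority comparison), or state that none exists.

Head-to-head results (34 voters total):
A vs B: B wins 34–0.
A vs C: C wins 29–5.
A vs D: D wins 26–8.
B vs C: B wins 21–13.
B vs D: D wins 26–8.
C vs D: C wins 20–14.
No candidate beats all others: B beats C beats D beats B, a majority cycle.

No Condorcet winner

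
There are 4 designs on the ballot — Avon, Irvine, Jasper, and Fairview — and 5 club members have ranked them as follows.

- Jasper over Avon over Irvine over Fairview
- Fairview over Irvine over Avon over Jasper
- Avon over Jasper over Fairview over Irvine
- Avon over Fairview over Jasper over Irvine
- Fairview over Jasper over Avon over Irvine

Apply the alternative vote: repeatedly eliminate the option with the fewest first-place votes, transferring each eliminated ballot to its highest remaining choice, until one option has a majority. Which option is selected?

Avon

Round 1: Avon 2, Fairview 2, Jasper 1, Irvine 0. Irvine has the fewest and is eliminated.
Round 2: Avon 2, Fairview 2, Jasper 1. Jasper has the fewest and is eliminated.
Round 3: Avon 3, Fairview 2. Avon has a majority.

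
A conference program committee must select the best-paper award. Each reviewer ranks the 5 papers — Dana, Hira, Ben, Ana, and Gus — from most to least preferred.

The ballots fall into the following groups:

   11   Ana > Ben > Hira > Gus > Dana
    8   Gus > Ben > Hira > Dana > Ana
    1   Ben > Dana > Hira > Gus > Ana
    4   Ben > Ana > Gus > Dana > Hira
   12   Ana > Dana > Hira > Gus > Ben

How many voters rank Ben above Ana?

13

Ballots ranking Ben above Ana: 8+1+4 = 13.
Ballots ranking Ana above Ben: 11+12 = 23.
So 13 of 36 voters prefer Ben to Ana.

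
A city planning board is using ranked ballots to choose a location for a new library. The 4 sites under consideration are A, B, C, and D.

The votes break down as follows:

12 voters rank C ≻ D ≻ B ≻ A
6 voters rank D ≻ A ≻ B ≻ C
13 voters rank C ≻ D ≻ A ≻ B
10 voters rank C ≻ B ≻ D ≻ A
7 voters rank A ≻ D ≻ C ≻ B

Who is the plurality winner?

C

First-place vote totals:
  A: 7
  B: 0
  C: 35
  D: 6
C has the most first-place votes.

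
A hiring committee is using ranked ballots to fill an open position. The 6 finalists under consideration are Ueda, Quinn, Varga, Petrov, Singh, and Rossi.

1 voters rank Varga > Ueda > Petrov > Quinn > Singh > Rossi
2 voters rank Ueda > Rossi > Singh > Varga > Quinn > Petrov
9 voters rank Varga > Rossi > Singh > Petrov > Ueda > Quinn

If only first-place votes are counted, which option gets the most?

First-place vote totals:
  Ueda: 2
  Quinn: 0
  Varga: 10
  Petrov: 0
  Singh: 0
  Rossi: 0
Varga has the most first-place votes.

Varga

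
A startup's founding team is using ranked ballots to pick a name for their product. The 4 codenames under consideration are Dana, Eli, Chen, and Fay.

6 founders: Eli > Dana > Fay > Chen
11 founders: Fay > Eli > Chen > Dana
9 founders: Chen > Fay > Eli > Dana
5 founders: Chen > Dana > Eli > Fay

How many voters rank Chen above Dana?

Ballots ranking Chen above Dana: 11+9+5 = 25.
Ballots ranking Dana above Chen: 6.
So 25 of 31 voters prefer Chen to Dana.

25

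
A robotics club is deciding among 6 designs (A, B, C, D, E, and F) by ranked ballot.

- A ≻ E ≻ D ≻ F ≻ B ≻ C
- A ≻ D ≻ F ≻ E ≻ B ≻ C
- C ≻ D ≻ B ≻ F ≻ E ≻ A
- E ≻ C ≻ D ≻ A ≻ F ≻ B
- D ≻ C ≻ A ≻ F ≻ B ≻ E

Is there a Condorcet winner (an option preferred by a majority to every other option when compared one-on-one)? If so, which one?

D

Head-to-head results (5 voters total):
A vs B: A wins 4–1.
A vs C: C wins 3–2.
A vs D: D wins 3–2.
A vs E: A wins 3–2.
A vs F: A wins 4–1.
B vs C: C wins 3–2.
B vs D: D wins 5–0.
B vs E: E wins 3–2.
B vs F: F wins 4–1.
C vs D: D wins 3–2.
C vs E: E wins 3–2.
C vs F: C wins 3–2.
D vs E: D wins 3–2.
D vs F: D wins 5–0.
E vs F: F wins 3–2.
D beats each rival — A (3–2), B (5–0), C (3–2), E (3–2), F (5–0) — so D is the Condorcet winner.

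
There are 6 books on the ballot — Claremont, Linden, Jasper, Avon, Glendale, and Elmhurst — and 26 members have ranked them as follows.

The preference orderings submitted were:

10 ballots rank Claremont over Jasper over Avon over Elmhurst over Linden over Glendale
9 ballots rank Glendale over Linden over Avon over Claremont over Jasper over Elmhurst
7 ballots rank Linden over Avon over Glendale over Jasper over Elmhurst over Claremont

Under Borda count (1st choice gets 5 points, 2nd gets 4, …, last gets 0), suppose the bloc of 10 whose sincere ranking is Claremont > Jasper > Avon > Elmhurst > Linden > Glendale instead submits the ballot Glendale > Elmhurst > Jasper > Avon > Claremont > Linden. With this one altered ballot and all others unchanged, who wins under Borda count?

Borda totals with the altered ballot: Claremont 28, Linden 71, Jasper 53, Avon 75, Glendale 116, Elmhurst 47.
The switch changes the winner from Avon to Glendale.

Glendale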